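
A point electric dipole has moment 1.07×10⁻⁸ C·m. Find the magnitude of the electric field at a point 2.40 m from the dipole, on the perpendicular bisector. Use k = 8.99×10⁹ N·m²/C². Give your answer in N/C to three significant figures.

E ≈ 6.96 N/C

On the perpendicular bisector E = kp/r³ (half the axial value at the same distance).
E = (8.99×10⁹)(1.07×10⁻⁸) / (2.40)³ = 6.958 N/C.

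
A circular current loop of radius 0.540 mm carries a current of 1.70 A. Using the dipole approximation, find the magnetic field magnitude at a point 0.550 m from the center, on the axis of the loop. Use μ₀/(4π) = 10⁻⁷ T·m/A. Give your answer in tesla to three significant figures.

Magnetic moment m = IA = Iπa² = (1.70)·π·(5.40×10⁻⁴)² = 1.557×10⁻⁶ A·m².
On axis B = (μ₀/4π)·2m/r³.
B = 2·(10⁻⁷)·(1.557×10⁻⁶) / (0.550)³ = 1.872×10⁻¹² T.

B ≈ 1.87×10⁻¹² T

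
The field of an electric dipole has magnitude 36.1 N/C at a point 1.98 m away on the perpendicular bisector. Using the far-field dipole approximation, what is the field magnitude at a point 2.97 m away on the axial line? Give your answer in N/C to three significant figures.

E ≈ 21.4 N/C

Dipole fields scale as 1/r³ in the far field.
The axial field is twice the equatorial field at the same r, so the geometry factor is 2/1.
E₂ = E₁ · (2/1) · (r₁/r₂)³ = 36.1 · 2 · (1.98/2.97)³.
(r₁/r₂)³ = (0.6667)³ = 0.2963.
E₂ ≈ 21.39 N/C.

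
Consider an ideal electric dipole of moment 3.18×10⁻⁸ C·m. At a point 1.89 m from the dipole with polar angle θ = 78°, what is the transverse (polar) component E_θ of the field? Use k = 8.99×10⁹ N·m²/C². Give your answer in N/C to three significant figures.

For a dipole, E_θ = (kp sinθ)/r³.
kp/r³ = (8.99×10⁹)(3.18×10⁻⁸)/(1.89)³ = 42.34 N/C.
E_θ = 42.34·sin78° = 41.42 N/C.

E_θ ≈ 41.4 N/C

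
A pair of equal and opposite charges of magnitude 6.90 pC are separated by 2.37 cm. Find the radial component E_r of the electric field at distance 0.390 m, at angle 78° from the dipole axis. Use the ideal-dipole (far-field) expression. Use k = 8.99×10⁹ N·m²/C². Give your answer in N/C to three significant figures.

Dipole moment p = qd = (6.90×10⁻¹² C)(0.0237 m) = 1.635×10⁻¹³ C·m.
For a dipole, E_r = (2kp cosθ)/r³.
kp/r³ = (8.99×10⁹)(1.635×10⁻¹³)/(0.390)³ = 0.02478 N/C.
E_r = 2·0.02478·cos78° = 0.01030 N/C.

E_r ≈ 0.0103 N/C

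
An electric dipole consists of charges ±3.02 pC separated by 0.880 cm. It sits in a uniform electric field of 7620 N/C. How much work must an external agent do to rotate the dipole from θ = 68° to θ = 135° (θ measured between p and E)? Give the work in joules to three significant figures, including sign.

Dipole moment p = qd = (3.02×10⁻¹² C)(0.00880 m) = 2.658×10⁻¹⁴ C·m.
W_ext = ΔU = U(θ₂) − U(θ₁) = −pE cosθ₂ − (−pE cosθ₁) = pE(cosθ₁ − cosθ₂).
W = (2.658×10⁻¹⁴)(7620)·(cos68° − cos135°) = (2.025×10⁻¹⁰)·(+1.0817) = 2.191×10⁻¹⁰ J.

W ≈ 2.19×10⁻¹⁰ J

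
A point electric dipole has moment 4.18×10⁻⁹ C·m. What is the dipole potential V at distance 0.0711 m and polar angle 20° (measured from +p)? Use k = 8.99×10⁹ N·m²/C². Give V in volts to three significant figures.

V ≈ 6990 V

The dipole potential is V = kp cosθ / r².
V = (8.99×10⁹)(4.18×10⁻⁹)·cos20° / (0.0711)² = 6985 V.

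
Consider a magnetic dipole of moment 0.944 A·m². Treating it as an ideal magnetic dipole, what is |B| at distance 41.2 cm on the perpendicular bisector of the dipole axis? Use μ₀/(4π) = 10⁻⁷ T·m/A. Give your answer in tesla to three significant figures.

B ≈ 1.35×10⁻⁶ T

In the equatorial plane B = (μ₀/4π)·m/r³ (half the axial value).
B = (10⁻⁷)·(0.944) / (0.412)³ = 1.350×10⁻⁶ T.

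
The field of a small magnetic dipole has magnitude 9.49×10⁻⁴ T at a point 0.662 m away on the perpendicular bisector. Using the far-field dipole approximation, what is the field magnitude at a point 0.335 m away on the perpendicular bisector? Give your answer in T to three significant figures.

Dipole fields scale as 1/r³ in the far field; the geometry is the same at both points.
B₂ = B₁ · (r₁/r₂)³ = 9.49×10⁻⁴ · (0.662/0.335)³.
(r₁/r₂)³ = (1.976)³ = 7.717.
B₂ ≈ 0.007323 T.

B ≈ 0.00732 T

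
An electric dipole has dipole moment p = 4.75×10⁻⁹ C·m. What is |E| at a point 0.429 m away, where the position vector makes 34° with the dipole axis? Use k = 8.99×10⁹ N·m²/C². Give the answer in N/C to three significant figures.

At angle θ the dipole field magnitude is E = (kp/r³)·√(1 + 3cos²θ).
kp/r³ = (8.99×10⁹)(4.75×10⁻⁹) / (0.429)³ = 540.9 N/C.
√(1 + 3cos²34°) = √(1 + 3·0.6873) = √3.0619 ≈ 1.7498.
E ≈ 540.9 × 1.750 = 946.4 N/C.

E ≈ 946 N/C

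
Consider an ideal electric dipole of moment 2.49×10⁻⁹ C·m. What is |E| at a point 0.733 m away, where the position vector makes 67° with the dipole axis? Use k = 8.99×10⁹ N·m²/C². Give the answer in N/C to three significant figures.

E ≈ 68.6 N/C

At angle θ the dipole field magnitude is E = (kp/r³)·√(1 + 3cos²θ).
kp/r³ = (8.99×10⁹)(2.49×10⁻⁹) / (0.733)³ = 56.84 N/C.
√(1 + 3cos²67°) = √(1 + 3·0.1527) = √1.4580 ≈ 1.2075.
E ≈ 56.84 × 1.207 = 68.63 N/C.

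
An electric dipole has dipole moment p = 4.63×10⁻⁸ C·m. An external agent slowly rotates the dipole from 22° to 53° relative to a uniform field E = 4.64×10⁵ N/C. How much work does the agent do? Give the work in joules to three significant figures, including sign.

W_ext = ΔU = U(θ₂) − U(θ₁) = −pE cosθ₂ − (−pE cosθ₁) = pE(cosθ₁ − cosθ₂).
W = (4.63×10⁻⁸)(4.64×10⁵)·(cos22° − cos53°) = (0.02148)·(+0.3254) = 0.006990 J.

W ≈ 0.00699 J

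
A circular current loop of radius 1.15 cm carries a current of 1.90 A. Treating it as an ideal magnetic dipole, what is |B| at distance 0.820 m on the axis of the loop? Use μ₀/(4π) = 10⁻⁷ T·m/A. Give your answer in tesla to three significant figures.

B ≈ 2.86×10⁻¹⁰ T

Magnetic moment m = IA = Iπa² = (1.90)·π·(0.0115)² = 7.894×10⁻⁴ A·m².
On axis B = (μ₀/4π)·2m/r³.
B = 2·(10⁻⁷)·(7.894×10⁻⁴) / (0.820)³ = 2.863×10⁻¹⁰ T.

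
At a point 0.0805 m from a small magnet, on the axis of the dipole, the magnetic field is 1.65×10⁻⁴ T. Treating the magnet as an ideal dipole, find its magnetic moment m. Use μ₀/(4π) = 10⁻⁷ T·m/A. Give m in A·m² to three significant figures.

m ≈ 0.430 A·m²

On axis B = (μ₀/4π)·2m/r³, so m = Br³·4π/(μ₀·2).
m = (1.65×10⁻⁴)·(0.0805)³ / (2·10⁻⁷) = 0.4304 A·m².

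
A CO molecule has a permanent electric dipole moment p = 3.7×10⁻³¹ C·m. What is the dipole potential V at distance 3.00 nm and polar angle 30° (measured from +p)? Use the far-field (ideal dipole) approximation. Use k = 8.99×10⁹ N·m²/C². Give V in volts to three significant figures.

V ≈ 3.20×10⁻⁴ V

The dipole potential is V = kp cosθ / r².
V = (8.99×10⁹)(3.70×10⁻³¹)·cos30° / (3.00×10⁻⁹)² = 3.201×10⁻⁴ V.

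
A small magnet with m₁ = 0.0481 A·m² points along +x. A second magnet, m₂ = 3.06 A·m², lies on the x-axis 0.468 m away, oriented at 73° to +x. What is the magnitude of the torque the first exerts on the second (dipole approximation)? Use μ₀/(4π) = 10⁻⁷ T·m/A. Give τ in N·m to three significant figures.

τ ≈ 2.75×10⁻⁷ N·m

Dipole B is on the axis of dipole A, so B₁ there is axial: B₁ = (μ₀/4π)·2m₁/r³ along +x.
B₁ = 2(10⁻⁷)(0.0481)/(0.468)³ = 9.385×10⁻⁸ T.
τ = m₂ B₁ sinθ.
τ = (3.06)(9.385×10⁻⁸)·sin73° = 2.746×10⁻⁷ N·m.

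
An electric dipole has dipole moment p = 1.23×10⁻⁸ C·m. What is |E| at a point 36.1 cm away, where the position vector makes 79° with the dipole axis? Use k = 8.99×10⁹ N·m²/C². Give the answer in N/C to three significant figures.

At angle θ the dipole field magnitude is E = (kp/r³)·√(1 + 3cos²θ).
kp/r³ = (8.99×10⁹)(1.23×10⁻⁸) / (0.361)³ = 2350 N/C.
√(1 + 3cos²79°) = √(1 + 3·0.0364) = √1.1092 ≈ 1.0532.
E ≈ 2350 × 1.053 = 2475 N/C.

E ≈ 2480 N/C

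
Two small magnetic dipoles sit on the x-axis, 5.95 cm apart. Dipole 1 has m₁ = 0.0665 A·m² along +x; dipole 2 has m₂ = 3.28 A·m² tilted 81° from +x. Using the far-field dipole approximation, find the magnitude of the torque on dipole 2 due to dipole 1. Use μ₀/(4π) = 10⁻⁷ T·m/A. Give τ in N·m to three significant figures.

τ ≈ 2.05×10⁻⁴ N·m

Dipole B is on the axis of dipole A, so B₁ there is axial: B₁ = (μ₀/4π)·2m₁/r³ along +x.
B₁ = 2(10⁻⁷)(0.0665)/(0.0595)³ = 6.314×10⁻⁵ T.
τ = m₂ B₁ sinθ.
τ = (3.28)(6.314×10⁻⁵)·sin81° = 2.045×10⁻⁴ N·m.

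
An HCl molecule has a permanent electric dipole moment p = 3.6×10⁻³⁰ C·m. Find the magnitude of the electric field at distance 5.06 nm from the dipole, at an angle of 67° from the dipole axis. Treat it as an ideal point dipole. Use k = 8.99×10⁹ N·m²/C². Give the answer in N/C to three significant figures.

At angle θ the dipole field magnitude is E = (kp/r³)·√(1 + 3cos²θ).
kp/r³ = (8.99×10⁹)(3.60×10⁻³⁰) / (5.06×10⁻⁹)³ = 2.498×10⁵ N/C.
√(1 + 3cos²67°) = √(1 + 3·0.1527) = √1.4580 ≈ 1.2075.
E ≈ 2.498×10⁵ × 1.207 = 3.016×10⁵ N/C.

E ≈ 3.02×10⁵ N/C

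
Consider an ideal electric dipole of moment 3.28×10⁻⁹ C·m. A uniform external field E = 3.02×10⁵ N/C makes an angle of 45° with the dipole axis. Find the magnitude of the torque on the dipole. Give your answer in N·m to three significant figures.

τ ≈ 7.00×10⁻⁴ N·m

Torque on an electric dipole: τ = pE sinθ.
τ = (3.28×10⁻⁹)(3.02×10⁵)·sin45° = 7.004×10⁻⁴ N·m.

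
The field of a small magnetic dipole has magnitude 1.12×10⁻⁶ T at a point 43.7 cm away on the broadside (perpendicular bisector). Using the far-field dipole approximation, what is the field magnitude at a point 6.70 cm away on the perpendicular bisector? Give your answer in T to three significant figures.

B ≈ 3.11×10⁻⁴ T

Dipole fields scale as 1/r³ in the far field; the geometry is the same at both points.
B₂ = B₁ · (r₁/r₂)³ = 1.12×10⁻⁶ · (43.7/6.70)³.
(r₁/r₂)³ = (6.522)³ = 277.5.
B₂ ≈ 3.108×10⁻⁴ T.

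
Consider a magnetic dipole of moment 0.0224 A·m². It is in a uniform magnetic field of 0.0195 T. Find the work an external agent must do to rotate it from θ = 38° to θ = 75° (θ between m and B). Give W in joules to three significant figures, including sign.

W_ext = ΔU = −mB cosθ₂ + mB cosθ₁ = mB(cosθ₁ − cosθ₂).
W = (0.0224)(0.0195)·(cos38° − cos75°) = (4.368×10⁻⁴)·(+0.5292) = 2.312×10⁻⁴ J.

W ≈ 2.31×10⁻⁴ J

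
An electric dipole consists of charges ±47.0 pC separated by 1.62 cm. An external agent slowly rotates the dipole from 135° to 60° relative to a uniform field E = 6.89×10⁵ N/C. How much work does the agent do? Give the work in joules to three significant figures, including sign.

Dipole moment p = qd = (4.70×10⁻¹¹ C)(0.0162 m) = 7.614×10⁻¹³ C·m.
W_ext = ΔU = U(θ₂) − U(θ₁) = −pE cosθ₂ − (−pE cosθ₁) = pE(cosθ₁ − cosθ₂).
W = (7.614×10⁻¹³)(6.89×10⁵)·(cos135° − cos60°) = (5.246×10⁻⁷)·(-1.2071) = -6.333×10⁻⁷ J.

W ≈ -6.33×10⁻⁷ J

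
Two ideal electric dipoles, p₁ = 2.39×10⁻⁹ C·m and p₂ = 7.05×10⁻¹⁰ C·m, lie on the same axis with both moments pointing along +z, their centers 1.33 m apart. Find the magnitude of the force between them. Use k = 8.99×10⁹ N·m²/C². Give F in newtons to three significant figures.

F ≈ 2.90×10⁻⁸ N

On-axis field of dipole 1 at distance r: E = 2kp₁/r³. Force on dipole 2 is F = p₂·dE/dr (gradient along axis).
dE/dr = −6kp₁/r⁴, so |F| = 6kp₁p₂/r⁴ (attractive for aligned moments).
F = 6(8.99×10⁹)(2.39×10⁻⁹)(7.05×10⁻¹⁰)/(1.33)⁴ = 2.905×10⁻⁸ N.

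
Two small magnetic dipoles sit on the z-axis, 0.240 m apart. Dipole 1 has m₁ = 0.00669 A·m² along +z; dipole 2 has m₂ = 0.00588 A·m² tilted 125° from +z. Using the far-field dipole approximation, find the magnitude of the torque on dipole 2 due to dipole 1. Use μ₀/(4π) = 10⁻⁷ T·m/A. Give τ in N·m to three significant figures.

τ ≈ 4.66×10⁻¹⁰ N·m

Dipole B is on the axis of dipole A, so B₁ there is axial: B₁ = (μ₀/4π)·2m₁/r³ along +z.
B₁ = 2(10⁻⁷)(0.00669)/(0.240)³ = 9.679×10⁻⁸ T.
τ = m₂ B₁ sinθ.
τ = (0.00588)(9.679×10⁻⁸)·sin125° = 4.662×10⁻¹⁰ N·m.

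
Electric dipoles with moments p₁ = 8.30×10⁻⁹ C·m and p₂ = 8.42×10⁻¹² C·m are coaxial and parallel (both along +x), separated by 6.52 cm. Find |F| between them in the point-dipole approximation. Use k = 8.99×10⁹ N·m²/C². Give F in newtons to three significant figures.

On-axis field of dipole 1 at distance r: E = 2kp₁/r³. Force on dipole 2 is F = p₂·dE/dr (gradient along axis).
dE/dr = −6kp₁/r⁴, so |F| = 6kp₁p₂/r⁴ (attractive for aligned moments).
F = 6(8.99×10⁹)(8.30×10⁻⁹)(8.42×10⁻¹²)/(0.0652)⁴ = 2.086×10⁻⁴ N.

F ≈ 2.09×10⁻⁴ N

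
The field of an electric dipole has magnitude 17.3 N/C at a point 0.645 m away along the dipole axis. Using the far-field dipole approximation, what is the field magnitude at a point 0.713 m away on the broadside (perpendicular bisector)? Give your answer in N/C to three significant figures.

Dipole fields scale as 1/r³ in the far field.
The axial field is twice the equatorial field at the same r, so the geometry factor is 1/2.
E₂ = E₁ · (1/2) · (r₁/r₂)³ = 17.3 · 0.5 · (0.645/0.713)³.
(r₁/r₂)³ = (0.9046)³ = 0.7403.
E₂ ≈ 6.404 N/C.

E ≈ 6.40 N/C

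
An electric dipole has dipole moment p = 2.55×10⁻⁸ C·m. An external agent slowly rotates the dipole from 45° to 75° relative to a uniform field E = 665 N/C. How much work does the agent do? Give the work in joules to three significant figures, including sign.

W_ext = ΔU = U(θ₂) − U(θ₁) = −pE cosθ₂ − (−pE cosθ₁) = pE(cosθ₁ − cosθ₂).
W = (2.55×10⁻⁸)(665)·(cos45° − cos75°) = (1.696×10⁻⁵)·(+0.4483) = 7.602×10⁻⁶ J.

W ≈ 7.60×10⁻⁶ J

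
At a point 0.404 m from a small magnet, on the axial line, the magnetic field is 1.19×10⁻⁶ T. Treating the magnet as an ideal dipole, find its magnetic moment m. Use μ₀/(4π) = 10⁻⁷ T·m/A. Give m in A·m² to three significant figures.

m ≈ 0.392 A·m²

On axis B = (μ₀/4π)·2m/r³, so m = Br³·4π/(μ₀·2).
m = (1.19×10⁻⁶)·(0.404)³ / (2·10⁻⁷) = 0.3923 A·m².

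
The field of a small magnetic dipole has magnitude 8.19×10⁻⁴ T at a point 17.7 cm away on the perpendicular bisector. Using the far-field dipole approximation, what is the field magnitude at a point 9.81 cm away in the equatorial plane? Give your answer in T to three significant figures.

Dipole fields scale as 1/r³ in the far field; the geometry is the same at both points.
B₂ = B₁ · (r₁/r₂)³ = 8.19×10⁻⁴ · (17.7/9.81)³.
(r₁/r₂)³ = (1.804)³ = 5.874.
B₂ ≈ 0.004811 T.

B ≈ 0.00481 T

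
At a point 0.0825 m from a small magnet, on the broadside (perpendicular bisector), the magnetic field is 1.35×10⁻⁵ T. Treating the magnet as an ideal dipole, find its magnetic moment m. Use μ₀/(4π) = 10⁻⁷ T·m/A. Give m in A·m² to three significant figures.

In the equatorial plane B = (μ₀/4π)·m/r³, so m = Br³·4π/(μ₀).
m = (1.35×10⁻⁵)·(0.0825)³ / (10⁻⁷) = 0.07580 A·m².

m ≈ 0.0758 A·m²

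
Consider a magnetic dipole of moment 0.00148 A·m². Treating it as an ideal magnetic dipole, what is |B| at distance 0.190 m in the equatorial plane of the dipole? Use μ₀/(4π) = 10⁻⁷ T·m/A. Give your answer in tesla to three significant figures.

B ≈ 2.16×10⁻⁸ T

In the equatorial plane B = (μ₀/4π)·m/r³ (half the axial value).
B = (10⁻⁷)·(0.00148) / (0.190)³ = 2.158×10⁻⁸ T.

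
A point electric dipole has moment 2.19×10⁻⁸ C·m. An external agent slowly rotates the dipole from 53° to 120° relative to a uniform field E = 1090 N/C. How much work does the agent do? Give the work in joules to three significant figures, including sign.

W ≈ 2.63×10⁻⁵ J

W_ext = ΔU = U(θ₂) − U(θ₁) = −pE cosθ₂ − (−pE cosθ₁) = pE(cosθ₁ − cosθ₂).
W = (2.19×10⁻⁸)(1090)·(cos53° − cos120°) = (2.387×10⁻⁵)·(+1.1018) = 2.630×10⁻⁵ J.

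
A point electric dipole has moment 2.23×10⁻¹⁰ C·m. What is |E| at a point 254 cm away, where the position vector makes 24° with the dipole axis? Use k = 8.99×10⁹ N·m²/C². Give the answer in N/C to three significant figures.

At angle θ the dipole field magnitude is E = (kp/r³)·√(1 + 3cos²θ).
kp/r³ = (8.99×10⁹)(2.23×10⁻¹⁰) / (2.54)³ = 0.1223 N/C.
√(1 + 3cos²24°) = √(1 + 3·0.8346) = √3.5037 ≈ 1.8718.
E ≈ 0.1223 × 1.872 = 0.2290 N/C.

E ≈ 0.229 N/C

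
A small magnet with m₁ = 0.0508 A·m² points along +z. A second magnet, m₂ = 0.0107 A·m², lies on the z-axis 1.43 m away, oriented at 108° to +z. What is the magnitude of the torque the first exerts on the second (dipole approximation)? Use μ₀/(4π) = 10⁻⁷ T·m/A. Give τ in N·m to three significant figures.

Dipole B is on the axis of dipole A, so B₁ there is axial: B₁ = (μ₀/4π)·2m₁/r³ along +z.
B₁ = 2(10⁻⁷)(0.0508)/(1.43)³ = 3.474×10⁻⁹ T.
τ = m₂ B₁ sinθ.
τ = (0.0107)(3.474×10⁻⁹)·sin108° = 3.536×10⁻¹¹ N·m.

τ ≈ 3.54×10⁻¹¹ N·m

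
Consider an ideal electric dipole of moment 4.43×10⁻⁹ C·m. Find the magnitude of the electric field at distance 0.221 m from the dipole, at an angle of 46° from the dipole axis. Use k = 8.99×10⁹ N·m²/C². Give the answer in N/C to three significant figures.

E ≈ 5770 N/C

At angle θ the dipole field magnitude is E = (kp/r³)·√(1 + 3cos²θ).
kp/r³ = (8.99×10⁹)(4.43×10⁻⁹) / (0.221)³ = 3690 N/C.
√(1 + 3cos²46°) = √(1 + 3·0.4826) = √2.4477 ≈ 1.5645.
E ≈ 3690 × 1.564 = 5772 N/C.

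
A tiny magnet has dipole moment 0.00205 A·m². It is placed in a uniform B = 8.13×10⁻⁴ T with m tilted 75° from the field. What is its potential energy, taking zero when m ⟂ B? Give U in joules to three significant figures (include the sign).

U ≈ -4.31×10⁻⁷ J

U = −m·B = −mB cosθ.
U = −(0.00205)(8.13×10⁻⁴)·cos75° = -4.314×10⁻⁷ J.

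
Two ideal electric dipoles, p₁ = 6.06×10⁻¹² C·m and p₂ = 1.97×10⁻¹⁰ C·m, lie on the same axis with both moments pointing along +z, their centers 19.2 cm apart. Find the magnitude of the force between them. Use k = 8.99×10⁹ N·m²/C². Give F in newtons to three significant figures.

F ≈ 4.74×10⁻⁸ N

On-axis field of dipole 1 at distance r: E = 2kp₁/r³. Force on dipole 2 is F = p₂·dE/dr (gradient along axis).
dE/dr = −6kp₁/r⁴, so |F| = 6kp₁p₂/r⁴ (attractive for aligned moments).
F = 6(8.99×10⁹)(6.06×10⁻¹²)(1.97×10⁻¹⁰)/(0.192)⁴ = 4.739×10⁻⁸ N.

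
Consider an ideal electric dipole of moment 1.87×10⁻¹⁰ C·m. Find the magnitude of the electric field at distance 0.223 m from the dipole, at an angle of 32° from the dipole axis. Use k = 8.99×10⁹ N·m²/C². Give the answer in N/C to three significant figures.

At angle θ the dipole field magnitude is E = (kp/r³)·√(1 + 3cos²θ).
kp/r³ = (8.99×10⁹)(1.87×10⁻¹⁰) / (0.223)³ = 151.6 N/C.
√(1 + 3cos²32°) = √(1 + 3·0.7192) = √3.1576 ≈ 1.7770.
E ≈ 151.6 × 1.777 = 269.4 N/C.

E ≈ 269 N/C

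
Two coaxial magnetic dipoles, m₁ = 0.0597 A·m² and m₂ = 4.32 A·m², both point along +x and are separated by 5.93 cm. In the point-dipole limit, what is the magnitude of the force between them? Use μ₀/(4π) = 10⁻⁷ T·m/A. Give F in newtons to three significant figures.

On-axis B of dipole 1: B = (μ₀/4π)·2m₁/r³. Force on dipole 2: F = m₂·dB/dr.
dB/dr = −(μ₀/4π)·6m₁/r⁴, so |F| = (μ₀/4π)·6m₁m₂/r⁴.
F = 6(10⁻⁷)(0.0597)(4.32)/(0.0593)⁴ = 0.01251 N.

F ≈ 0.0125 N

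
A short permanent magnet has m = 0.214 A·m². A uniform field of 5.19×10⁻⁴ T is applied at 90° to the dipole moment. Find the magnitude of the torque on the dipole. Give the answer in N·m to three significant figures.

Torque on a magnetic dipole: τ = mB sinθ.
τ = (0.214)(5.19×10⁻⁴)·sin90° = 1.111×10⁻⁴ N·m.

τ ≈ 1.11×10⁻⁴ N·m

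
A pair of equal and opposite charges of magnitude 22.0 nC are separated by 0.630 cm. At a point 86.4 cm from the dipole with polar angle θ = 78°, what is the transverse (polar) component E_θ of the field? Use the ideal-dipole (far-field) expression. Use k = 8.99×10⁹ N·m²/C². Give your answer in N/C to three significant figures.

Dipole moment p = qd = (2.20×10⁻⁸ C)(0.00630 m) = 1.386×10⁻¹⁰ C·m.
For a dipole, E_θ = (kp sinθ)/r³.
kp/r³ = (8.99×10⁹)(1.386×10⁻¹⁰)/(0.864)³ = 1.932 N/C.
E_θ = 1.932·sin78° = 1.890 N/C.

E_θ ≈ 1.89 N/C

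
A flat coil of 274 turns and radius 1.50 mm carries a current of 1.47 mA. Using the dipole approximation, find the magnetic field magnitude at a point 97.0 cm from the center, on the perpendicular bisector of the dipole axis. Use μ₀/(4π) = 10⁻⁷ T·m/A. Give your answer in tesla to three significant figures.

B ≈ 3.12×10⁻¹³ T

m = NIA = NIπa² = 274·(0.00147)·π·(0.00150)² = 2.847×10⁻⁶ A·m².
In the equatorial plane B = (μ₀/4π)·m/r³ (half the axial value).
B = (10⁻⁷)·(2.847×10⁻⁶) / (0.970)³ = 3.119×10⁻¹³ T.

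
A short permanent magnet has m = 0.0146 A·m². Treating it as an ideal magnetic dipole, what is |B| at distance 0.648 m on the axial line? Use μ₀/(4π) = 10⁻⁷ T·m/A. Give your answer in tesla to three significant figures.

B ≈ 1.07×10⁻⁸ T

On axis B = (μ₀/4π)·2m/r³.
B = 2·(10⁻⁷)·(0.0146) / (0.648)³ = 1.073×10⁻⁸ T.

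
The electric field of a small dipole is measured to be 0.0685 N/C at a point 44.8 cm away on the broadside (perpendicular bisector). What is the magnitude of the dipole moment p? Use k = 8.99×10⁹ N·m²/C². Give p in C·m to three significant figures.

p ≈ 6.85×10⁻¹³ C·m

In the equatorial plane E = kp/r³, so p = Er³/(k).
p = (0.0685)·(0.448)³ / (8.99×10⁹) = 6.851×10⁻¹³ C·m.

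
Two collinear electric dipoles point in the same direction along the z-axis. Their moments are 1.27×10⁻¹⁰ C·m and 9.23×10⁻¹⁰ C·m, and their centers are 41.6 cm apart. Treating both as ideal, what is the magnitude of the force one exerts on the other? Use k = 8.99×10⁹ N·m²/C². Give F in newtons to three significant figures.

F ≈ 2.11×10⁻⁷ N

On-axis field of dipole 1 at distance r: E = 2kp₁/r³. Force on dipole 2 is F = p₂·dE/dr (gradient along axis).
dE/dr = −6kp₁/r⁴, so |F| = 6kp₁p₂/r⁴ (attractive for aligned moments).
F = 6(8.99×10⁹)(1.27×10⁻¹⁰)(9.23×10⁻¹⁰)/(0.416)⁴ = 2.111×10⁻⁷ N.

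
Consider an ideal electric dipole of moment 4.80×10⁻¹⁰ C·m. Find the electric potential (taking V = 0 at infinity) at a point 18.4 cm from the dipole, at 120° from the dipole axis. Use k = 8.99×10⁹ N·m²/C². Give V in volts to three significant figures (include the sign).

V ≈ -63.7 V

The dipole potential is V = kp cosθ / r².
V = (8.99×10⁹)(4.80×10⁻¹⁰)·cos120° / (0.184)² = -63.73 V.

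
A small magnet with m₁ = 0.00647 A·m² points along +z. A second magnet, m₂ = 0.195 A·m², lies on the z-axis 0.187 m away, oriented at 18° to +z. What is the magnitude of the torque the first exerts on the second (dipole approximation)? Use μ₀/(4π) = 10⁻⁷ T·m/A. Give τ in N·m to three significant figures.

Dipole B is on the axis of dipole A, so B₁ there is axial: B₁ = (μ₀/4π)·2m₁/r³ along +z.
B₁ = 2(10⁻⁷)(0.00647)/(0.187)³ = 1.979×10⁻⁷ T.
τ = m₂ B₁ sinθ.
τ = (0.195)(1.979×10⁻⁷)·sin18° = 1.192×10⁻⁸ N·m.

τ ≈ 1.19×10⁻⁸ N·m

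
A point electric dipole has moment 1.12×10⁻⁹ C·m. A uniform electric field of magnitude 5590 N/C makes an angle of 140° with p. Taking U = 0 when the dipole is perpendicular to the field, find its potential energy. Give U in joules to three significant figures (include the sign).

U = −p·E = −pE cosθ.
U = −(1.12×10⁻⁹)(5590)·cos140° = 4.796×10⁻⁶ J.

U ≈ 4.80×10⁻⁶ J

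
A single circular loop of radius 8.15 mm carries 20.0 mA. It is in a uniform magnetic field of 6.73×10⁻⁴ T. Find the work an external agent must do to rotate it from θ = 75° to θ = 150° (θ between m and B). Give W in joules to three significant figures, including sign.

W ≈ 3.16×10⁻⁹ J

Magnetic moment m = IA = Iπa² = (0.0200)·π·(0.00815)² = 4.173×10⁻⁶ A·m².
W_ext = ΔU = −mB cosθ₂ + mB cosθ₁ = mB(cosθ₁ − cosθ₂).
W = (4.173×10⁻⁶)(6.73×10⁻⁴)·(cos75° − cos150°) = (2.808×10⁻⁹)·(+1.1248) = 3.159×10⁻⁹ J.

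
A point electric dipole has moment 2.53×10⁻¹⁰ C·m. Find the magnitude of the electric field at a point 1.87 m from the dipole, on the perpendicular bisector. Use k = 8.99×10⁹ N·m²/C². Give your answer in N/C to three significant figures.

E ≈ 0.348 N/C

In the equatorial plane E = kp/r³.
E = (8.99×10⁹)(2.53×10⁻¹⁰) / (1.87)³ = 0.3478 N/C.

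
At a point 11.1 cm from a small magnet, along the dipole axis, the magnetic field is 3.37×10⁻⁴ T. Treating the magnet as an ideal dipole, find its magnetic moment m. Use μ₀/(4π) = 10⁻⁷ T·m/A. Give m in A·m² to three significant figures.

On axis B = (μ₀/4π)·2m/r³, so m = Br³·4π/(μ₀·2).
m = (3.37×10⁻⁴)·(0.111)³ / (2·10⁻⁷) = 2.304 A·m².

m ≈ 2.30 A·m²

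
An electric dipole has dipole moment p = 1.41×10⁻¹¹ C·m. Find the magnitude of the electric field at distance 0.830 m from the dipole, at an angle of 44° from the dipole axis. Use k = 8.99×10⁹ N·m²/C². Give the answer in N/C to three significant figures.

E ≈ 0.354 N/C

At angle θ the dipole field magnitude is E = (kp/r³)·√(1 + 3cos²θ).
kp/r³ = (8.99×10⁹)(1.41×10⁻¹¹) / (0.830)³ = 0.2217 N/C.
√(1 + 3cos²44°) = √(1 + 3·0.5174) = √2.5523 ≈ 1.5976.
E ≈ 0.2217 × 1.598 = 0.3542 N/C.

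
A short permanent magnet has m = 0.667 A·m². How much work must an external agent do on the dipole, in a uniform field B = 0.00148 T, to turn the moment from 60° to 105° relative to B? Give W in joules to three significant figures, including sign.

W ≈ 7.49×10⁻⁴ J

W_ext = ΔU = −mB cosθ₂ + mB cosθ₁ = mB(cosθ₁ − cosθ₂).
W = (0.667)(0.00148)·(cos60° − cos105°) = (9.872×10⁻⁴)·(+0.7588) = 7.491×10⁻⁴ J.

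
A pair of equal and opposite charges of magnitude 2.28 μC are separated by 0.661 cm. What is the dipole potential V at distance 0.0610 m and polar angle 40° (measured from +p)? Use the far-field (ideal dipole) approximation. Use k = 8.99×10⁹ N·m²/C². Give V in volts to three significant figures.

Dipole moment p = qd = (2.28×10⁻⁶ C)(0.00661 m) = 1.507×10⁻⁸ C·m.
The dipole potential is V = kp cosθ / r².
V = (8.99×10⁹)(1.507×10⁻⁸)·cos40° / (0.0610)² = 2.789×10⁴ V.

V ≈ 2.79×10⁴ V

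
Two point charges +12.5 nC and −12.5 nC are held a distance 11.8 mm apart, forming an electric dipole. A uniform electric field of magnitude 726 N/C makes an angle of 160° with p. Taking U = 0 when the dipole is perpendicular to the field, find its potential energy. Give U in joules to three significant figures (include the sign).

Dipole moment p = qd = (1.25×10⁻⁸ C)(0.0118 m) = 1.475×10⁻¹⁰ C·m.
U = −p·E = −pE cosθ.
U = −(1.475×10⁻¹⁰)(726)·cos160° = 1.006×10⁻⁷ J.

U ≈ 1.01×10⁻⁷ J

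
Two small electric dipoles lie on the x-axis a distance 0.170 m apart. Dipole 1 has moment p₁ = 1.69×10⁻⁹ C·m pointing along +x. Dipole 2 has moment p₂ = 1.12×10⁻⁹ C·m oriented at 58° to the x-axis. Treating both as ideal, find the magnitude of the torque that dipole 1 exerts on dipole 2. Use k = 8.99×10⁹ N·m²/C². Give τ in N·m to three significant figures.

τ ≈ 5.87×10⁻⁶ N·m

The second dipole sits on the axis of the first, so the field there is axial: E₁ = 2kp₁/r³ along +x.
E₁ = 2(8.99×10⁹)(1.69×10⁻⁹)/(0.170)³ = 6185 N/C.
Torque on the second dipole: τ = p₂ E₁ sinθ.
τ = (1.12×10⁻⁹)(6185)·sin58° = 5.874×10⁻⁶ N·m.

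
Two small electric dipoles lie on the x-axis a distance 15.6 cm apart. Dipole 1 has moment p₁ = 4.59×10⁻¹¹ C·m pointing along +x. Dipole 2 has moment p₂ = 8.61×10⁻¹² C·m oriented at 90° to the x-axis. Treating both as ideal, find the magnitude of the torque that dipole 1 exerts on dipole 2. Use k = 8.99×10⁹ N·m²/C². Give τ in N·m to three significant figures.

τ ≈ 1.87×10⁻⁹ N·m

The second dipole sits on the axis of the first, so the field there is axial: E₁ = 2kp₁/r³ along +x.
E₁ = 2(8.99×10⁹)(4.59×10⁻¹¹)/(0.156)³ = 217.4 N/C.
Torque on the second dipole: τ = p₂ E₁ sinθ.
τ = (8.61×10⁻¹²)(217.4)·sin90° = 1.872×10⁻⁹ N·m.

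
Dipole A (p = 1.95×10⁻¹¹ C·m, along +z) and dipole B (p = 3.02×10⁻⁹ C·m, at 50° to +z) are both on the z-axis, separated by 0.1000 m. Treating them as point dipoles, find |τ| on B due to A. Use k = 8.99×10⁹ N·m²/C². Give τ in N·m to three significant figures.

The second dipole sits on the axis of the first, so the field there is axial: E₁ = 2kp₁/r³ along +z.
E₁ = 2(8.99×10⁹)(1.95×10⁻¹¹)/(0.100)³ = 350.6 N/C.
Torque on the second dipole: τ = p₂ E₁ sinθ.
τ = (3.02×10⁻⁹)(350.6)·sin50° = 8.111×10⁻⁷ N·m.

τ ≈ 8.11×10⁻⁷ N·m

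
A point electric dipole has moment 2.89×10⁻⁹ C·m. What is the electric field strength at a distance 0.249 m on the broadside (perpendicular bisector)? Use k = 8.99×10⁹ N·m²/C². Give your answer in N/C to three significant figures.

In the equatorial plane E = kp/r³.
E = (8.99×10⁹)(2.89×10⁻⁹) / (0.249)³ = 1683 N/C.

E ≈ 1680 N/C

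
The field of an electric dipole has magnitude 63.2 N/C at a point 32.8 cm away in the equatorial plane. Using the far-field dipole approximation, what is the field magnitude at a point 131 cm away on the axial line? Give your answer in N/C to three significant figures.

E ≈ 1.98 N/C

Dipole fields scale as 1/r³ in the far field.
The axial field is twice the equatorial field at the same r, so the geometry factor is 2/1.
E₂ = E₁ · (2/1) · (r₁/r₂)³ = 63.2 · 2 · (32.8/131)³.
(r₁/r₂)³ = (0.2504)³ = 0.0157.
E₂ ≈ 1.984 N/C.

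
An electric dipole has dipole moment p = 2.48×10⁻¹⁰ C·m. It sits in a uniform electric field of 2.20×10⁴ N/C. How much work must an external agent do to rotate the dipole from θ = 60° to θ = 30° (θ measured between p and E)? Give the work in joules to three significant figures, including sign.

W ≈ -2.00×10⁻⁶ J

W_ext = ΔU = U(θ₂) − U(θ₁) = −pE cosθ₂ − (−pE cosθ₁) = pE(cosθ₁ − cosθ₂).
W = (2.48×10⁻¹⁰)(2.20×10⁴)·(cos60° − cos30°) = (5.456×10⁻⁶)·(-0.3660) = -1.997×10⁻⁶ J.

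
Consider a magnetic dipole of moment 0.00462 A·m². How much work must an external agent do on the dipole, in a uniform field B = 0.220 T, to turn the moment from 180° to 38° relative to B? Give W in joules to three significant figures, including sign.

W_ext = ΔU = −mB cosθ₂ + mB cosθ₁ = mB(cosθ₁ − cosθ₂).
W = (0.00462)(0.220)·(cos180° − cos38°) = (0.001016)·(-1.7880) = -0.001817 J.

W ≈ -0.00182 J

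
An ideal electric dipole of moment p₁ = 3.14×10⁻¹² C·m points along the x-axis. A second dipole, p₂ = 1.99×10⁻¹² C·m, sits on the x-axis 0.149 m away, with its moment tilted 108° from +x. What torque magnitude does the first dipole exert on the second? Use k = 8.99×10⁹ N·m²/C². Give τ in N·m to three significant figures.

The second dipole sits on the axis of the first, so the field there is axial: E₁ = 2kp₁/r³ along +x.
E₁ = 2(8.99×10⁹)(3.14×10⁻¹²)/(0.149)³ = 17.07 N/C.
Torque on the second dipole: τ = p₂ E₁ sinθ.
τ = (1.99×10⁻¹²)(17.07)·sin108° = 3.230×10⁻¹¹ N·m.

τ ≈ 3.23×10⁻¹¹ N·m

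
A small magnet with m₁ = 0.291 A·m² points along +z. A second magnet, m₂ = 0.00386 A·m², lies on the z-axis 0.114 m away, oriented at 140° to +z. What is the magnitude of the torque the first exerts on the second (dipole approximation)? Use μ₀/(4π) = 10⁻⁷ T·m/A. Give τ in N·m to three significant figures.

τ ≈ 9.75×10⁻⁸ N·m

Dipole B is on the axis of dipole A, so B₁ there is axial: B₁ = (μ₀/4π)·2m₁/r³ along +z.
B₁ = 2(10⁻⁷)(0.291)/(0.114)³ = 3.928×10⁻⁵ T.
τ = m₂ B₁ sinθ.
τ = (0.00386)(3.928×10⁻⁵)·sin140° = 9.747×10⁻⁸ N·m.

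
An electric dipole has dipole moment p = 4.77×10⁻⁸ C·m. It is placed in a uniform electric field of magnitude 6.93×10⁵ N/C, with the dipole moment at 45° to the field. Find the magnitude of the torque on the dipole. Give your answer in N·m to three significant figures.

Torque on an electric dipole: τ = pE sinθ.
τ = (4.77×10⁻⁸)(6.93×10⁵)·sin45° = 0.02337 N·m.

τ ≈ 0.0234 N·m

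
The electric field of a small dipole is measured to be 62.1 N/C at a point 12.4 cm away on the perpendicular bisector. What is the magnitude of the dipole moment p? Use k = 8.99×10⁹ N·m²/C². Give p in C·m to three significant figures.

p ≈ 1.32×10⁻¹¹ C·m

In the equatorial plane E = kp/r³, so p = Er³/(k).
p = (62.1)·(0.124)³ / (8.99×10⁹) = 1.317×10⁻¹¹ C·m.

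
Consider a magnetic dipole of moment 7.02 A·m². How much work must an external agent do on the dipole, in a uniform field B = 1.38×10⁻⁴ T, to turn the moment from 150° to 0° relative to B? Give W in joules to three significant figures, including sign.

W_ext = ΔU = −mB cosθ₂ + mB cosθ₁ = mB(cosθ₁ − cosθ₂).
W = (7.02)(1.38×10⁻⁴)·(cos150° − cos0°) = (9.688×10⁻⁴)·(-1.8660) = -0.001808 J.

W ≈ -0.00181 J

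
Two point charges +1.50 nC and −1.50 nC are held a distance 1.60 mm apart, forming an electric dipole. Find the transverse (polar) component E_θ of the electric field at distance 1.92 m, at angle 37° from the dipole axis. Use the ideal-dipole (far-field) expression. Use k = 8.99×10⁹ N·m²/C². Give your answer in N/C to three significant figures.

Dipole moment p = qd = (1.50×10⁻⁹ C)(0.00160 m) = 2.40×10⁻¹² C·m.
For a dipole, E_θ = (kp sinθ)/r³.
kp/r³ = (8.99×10⁹)(2.40×10⁻¹²)/(1.92)³ = 0.003048 N/C.
E_θ = 0.003048·sin37° = 0.001835 N/C.

E_θ ≈ 0.00183 N/C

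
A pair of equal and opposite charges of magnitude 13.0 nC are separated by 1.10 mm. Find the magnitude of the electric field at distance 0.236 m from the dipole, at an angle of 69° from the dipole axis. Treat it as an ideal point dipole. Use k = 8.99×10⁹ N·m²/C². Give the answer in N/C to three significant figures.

Dipole moment p = qd = (1.30×10⁻⁸ C)(0.00110 m) = 1.43×10⁻¹¹ C·m.
At angle θ the dipole field magnitude is E = (kp/r³)·√(1 + 3cos²θ).
kp/r³ = (8.99×10⁹)(1.43×10⁻¹¹) / (0.236)³ = 9.780 N/C.
√(1 + 3cos²69°) = √(1 + 3·0.1284) = √1.3853 ≈ 1.1770.
E ≈ 9.780 × 1.177 = 11.51 N/C.

E ≈ 11.5 N/C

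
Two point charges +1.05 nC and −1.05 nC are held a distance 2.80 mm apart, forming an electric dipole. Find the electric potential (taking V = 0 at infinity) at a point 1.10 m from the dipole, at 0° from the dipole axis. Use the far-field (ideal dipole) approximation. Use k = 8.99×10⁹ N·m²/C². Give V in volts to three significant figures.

Dipole moment p = qd = (1.05×10⁻⁹ C)(0.00280 m) = 2.94×10⁻¹² C·m.
The dipole potential is V = kp cosθ / r².
V = (8.99×10⁹)(2.94×10⁻¹²)·cos0° / (1.10)² = 0.02184 V.

V ≈ 0.0218 V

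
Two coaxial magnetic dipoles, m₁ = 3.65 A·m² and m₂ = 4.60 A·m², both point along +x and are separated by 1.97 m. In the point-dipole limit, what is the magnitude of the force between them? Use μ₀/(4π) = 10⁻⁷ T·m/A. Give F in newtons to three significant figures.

On-axis B of dipole 1: B = (μ₀/4π)·2m₁/r³. Force on dipole 2: F = m₂·dB/dr.
dB/dr = −(μ₀/4π)·6m₁/r⁴, so |F| = (μ₀/4π)·6m₁m₂/r⁴.
F = 6(10⁻⁷)(3.65)(4.60)/(1.97)⁴ = 6.689×10⁻⁷ N.

F ≈ 6.69×10⁻⁷ N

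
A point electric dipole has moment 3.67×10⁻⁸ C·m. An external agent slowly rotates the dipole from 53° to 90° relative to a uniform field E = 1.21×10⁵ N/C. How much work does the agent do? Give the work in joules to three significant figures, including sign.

W_ext = ΔU = U(θ₂) − U(θ₁) = −pE cosθ₂ − (−pE cosθ₁) = pE(cosθ₁ − cosθ₂).
W = (3.67×10⁻⁸)(1.21×10⁵)·(cos53° − cos90°) = (0.004441)·(+0.6018) = 0.002672 J.

W ≈ 0.00267 J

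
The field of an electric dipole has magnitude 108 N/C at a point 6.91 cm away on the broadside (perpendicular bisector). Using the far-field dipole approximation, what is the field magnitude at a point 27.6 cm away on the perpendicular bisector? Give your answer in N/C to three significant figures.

E ≈ 1.69 N/C

Dipole fields scale as 1/r³ in the far field; the geometry is the same at both points.
E₂ = E₁ · (r₁/r₂)³ = 108 · (6.91/27.6)³.
(r₁/r₂)³ = (0.2504)³ = 0.01569.
E₂ ≈ 1.695 N/C.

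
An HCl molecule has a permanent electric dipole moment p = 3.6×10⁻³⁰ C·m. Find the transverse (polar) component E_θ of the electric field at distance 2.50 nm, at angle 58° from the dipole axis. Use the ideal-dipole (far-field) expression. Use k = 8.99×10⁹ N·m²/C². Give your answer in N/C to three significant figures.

E_θ ≈ 1.76×10⁶ N/C

For a dipole, E_θ = (kp sinθ)/r³.
kp/r³ = (8.99×10⁹)(3.60×10⁻³⁰)/(2.50×10⁻⁹)³ = 2.071×10⁶ N/C.
E_θ = 2.071×10⁶·sin58° = 1.757×10⁶ N/C.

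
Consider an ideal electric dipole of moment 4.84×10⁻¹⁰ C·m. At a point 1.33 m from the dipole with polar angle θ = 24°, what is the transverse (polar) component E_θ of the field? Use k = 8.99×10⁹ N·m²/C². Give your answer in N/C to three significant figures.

E_θ ≈ 0.752 N/C

For a dipole, E_θ = (kp sinθ)/r³.
kp/r³ = (8.99×10⁹)(4.84×10⁻¹⁰)/(1.33)³ = 1.849 N/C.
E_θ = 1.849·sin24° = 0.7523 N/C.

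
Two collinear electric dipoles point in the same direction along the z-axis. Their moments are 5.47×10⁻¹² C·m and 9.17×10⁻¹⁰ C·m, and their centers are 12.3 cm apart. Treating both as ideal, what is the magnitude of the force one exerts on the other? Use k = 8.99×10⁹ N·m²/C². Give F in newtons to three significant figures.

F ≈ 1.18×10⁻⁶ N

On-axis field of dipole 1 at distance r: E = 2kp₁/r³. Force on dipole 2 is F = p₂·dE/dr (gradient along axis).
dE/dr = −6kp₁/r⁴, so |F| = 6kp₁p₂/r⁴ (attractive for aligned moments).
F = 6(8.99×10⁹)(5.47×10⁻¹²)(9.17×10⁻¹⁰)/(0.123)⁴ = 1.182×10⁻⁶ N.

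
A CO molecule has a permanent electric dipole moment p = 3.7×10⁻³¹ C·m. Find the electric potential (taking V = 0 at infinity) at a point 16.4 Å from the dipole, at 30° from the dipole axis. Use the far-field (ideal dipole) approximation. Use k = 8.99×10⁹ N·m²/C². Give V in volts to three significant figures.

V ≈ 0.00107 V

The dipole potential is V = kp cosθ / r².
V = (8.99×10⁹)(3.70×10⁻³¹)·cos30° / (1.64×10⁻⁹)² = 0.001071 V.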